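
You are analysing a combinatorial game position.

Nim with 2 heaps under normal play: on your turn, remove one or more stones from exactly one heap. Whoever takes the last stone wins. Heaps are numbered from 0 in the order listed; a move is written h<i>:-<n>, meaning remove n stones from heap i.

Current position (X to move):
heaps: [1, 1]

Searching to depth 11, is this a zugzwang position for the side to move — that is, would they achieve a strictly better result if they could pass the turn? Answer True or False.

p1 X@[(1,1)]: h0:-1[(0,1)]-1* h1:-1[(1,0)]-1
p2 O@[(0,1)]: h1:-1[(0,0)]+1*
p3 X@[(0,0)] terminal -1; root [(1,1)] d11
suppose X passes — search the same position with O to move:
pass> p1 O@[(1,1)]: h0:-1[(0,1)]-1* h1:-1[(1,0)]-1
pass> p2 X@[(0,1)]: h1:-1[(0,0)]+1*
pass> p3 O@[(0,0)] terminal -1; root [(1,1)] d11
for X: play -1, pass +1

zugzwang((1,1), X) = True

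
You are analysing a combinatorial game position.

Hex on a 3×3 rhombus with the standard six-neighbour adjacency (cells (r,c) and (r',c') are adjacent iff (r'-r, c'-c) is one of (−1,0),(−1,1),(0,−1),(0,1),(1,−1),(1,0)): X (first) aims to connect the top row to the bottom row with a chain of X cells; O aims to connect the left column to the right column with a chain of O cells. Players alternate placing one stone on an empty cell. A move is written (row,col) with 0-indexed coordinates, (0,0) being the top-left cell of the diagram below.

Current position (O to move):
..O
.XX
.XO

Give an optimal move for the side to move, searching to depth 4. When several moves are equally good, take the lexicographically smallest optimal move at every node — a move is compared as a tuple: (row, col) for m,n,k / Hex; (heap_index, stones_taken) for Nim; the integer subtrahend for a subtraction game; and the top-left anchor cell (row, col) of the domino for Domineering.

[..O/.XX/.XO] O move#1: (0,0):-1/O.O/.XX/.XO, (0,1):+1/.OO/.XX/.XO*, (1,0):-1/..O/OXX/.XO, (2,0):-1/..O/.XX/OXO
[.OO/.XX/.XO] X move#2: (0,0):-1/XOO/.XX/.XO*, (1,0):-1/.OO/XXX/.XO, (2,0):-1/.OO/.XX/XXO
[XOO/.XX/.XO] O move#3: (1,0):+1/XOO/OXX/.XO*, (2,0):-1/XOO/.XX/OXO
[XOO/OXX/.XO] end (terminal -1, X#4); searched ..O/.XX/.XO to 4

O's best at [..O/.XX/.XO]: (0,1)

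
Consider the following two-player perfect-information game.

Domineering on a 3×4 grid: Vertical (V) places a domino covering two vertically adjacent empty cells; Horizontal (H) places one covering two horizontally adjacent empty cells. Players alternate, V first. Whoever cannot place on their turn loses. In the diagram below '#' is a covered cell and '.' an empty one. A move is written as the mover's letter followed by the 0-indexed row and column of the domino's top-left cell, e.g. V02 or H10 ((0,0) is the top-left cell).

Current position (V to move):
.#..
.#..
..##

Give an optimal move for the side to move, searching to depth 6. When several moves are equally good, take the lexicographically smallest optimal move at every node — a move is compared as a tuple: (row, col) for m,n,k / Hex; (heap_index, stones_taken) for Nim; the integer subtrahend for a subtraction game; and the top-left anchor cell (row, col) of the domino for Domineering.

ply 1, V at .#../.#../..## | V00=-1→##../##../..##; V02=+1→.##./.##./..##*; V03=+1→.#.#/.#.#/..##; V10=-1→.#../##../#.##
ply 2, H at .##./.##./..## | H20=-1→.##./.##./####*
ply 3, V at .##./.##./#### | V00=+1→###./###./####*; V03=+1→.###/.###/####
ply 4: ###./###./#### is terminal -1 (H); from .#../.#../..## depth 6

V's best at [.#../.#../..##]: V02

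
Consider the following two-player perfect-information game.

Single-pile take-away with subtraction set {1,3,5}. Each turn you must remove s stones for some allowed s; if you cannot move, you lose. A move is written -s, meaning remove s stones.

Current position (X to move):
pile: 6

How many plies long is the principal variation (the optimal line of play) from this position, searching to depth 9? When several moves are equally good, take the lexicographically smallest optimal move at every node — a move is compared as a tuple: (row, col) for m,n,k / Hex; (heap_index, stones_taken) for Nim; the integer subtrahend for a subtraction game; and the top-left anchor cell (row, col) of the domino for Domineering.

ply 1, X at 6 | -1=-1→5*; -3=-1→3; -5=-1→1
ply 2, O at 5 | -1=+1→4*; -3=+1→2; -5=+1→0
ply 3, X at 4 | -1=-1→3*; -3=-1→1
ply 4, O at 3 | -1=+1→2*; -3=+1→0
ply 5, X at 2 | -1=-1→1*
ply 6, O at 1 | -1=+1→0*
ply 7: 0 is terminal -1 (X); from 6 depth 9

PV length from [6]: 6 plies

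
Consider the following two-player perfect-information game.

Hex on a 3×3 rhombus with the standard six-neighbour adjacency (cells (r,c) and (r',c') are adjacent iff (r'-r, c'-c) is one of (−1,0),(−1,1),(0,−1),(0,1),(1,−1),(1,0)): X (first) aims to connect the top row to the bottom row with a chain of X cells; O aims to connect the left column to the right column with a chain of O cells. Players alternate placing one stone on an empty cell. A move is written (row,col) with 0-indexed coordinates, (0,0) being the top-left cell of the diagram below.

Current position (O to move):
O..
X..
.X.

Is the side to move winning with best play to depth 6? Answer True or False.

[O../X../.X.] O move#1: (0,1):-1/OO./X../.X., (0,2):-1/O.O/X../.X., (1,1):+1/O../XO./.X.*, (1,2):-1/O../X.O/.X., (2,0):-1/O../X../OX., (2,2):-1/O../X../.XO
[O../XO./.X.] X move#2: (0,1):-1/OX./XO./.X.*, (0,2):-1/O.X/XO./.X., (1,2):-1/O../XOX/.X., (2,0):-1/O../XO./XX., (2,2):-1/O../XO./.XX
[OX./XO./.X.] O move#3: (0,2):-1/OXO/XO./.X., (1,2):-1/OX./XOO/.X., (2,0):+1/OX./XO./OX.*, (2,2):-1/OX./XO./.XO
[OX./XO./OX.] X move#4: (0,2):-1/OXX/XO./OX.*, (1,2):-1/OX./XOX/OX., (2,2):-1/OX./XO./OXX
[OXX/XO./OX.] O move#5: (1,2):+1/OXX/XOO/OX.*, (2,2):-1/OXX/XO./OXO
[OXX/XOO/OX.] end (terminal -1, X#6); searched O../X../.X. to 6

O winning at [O../X../.X.]: True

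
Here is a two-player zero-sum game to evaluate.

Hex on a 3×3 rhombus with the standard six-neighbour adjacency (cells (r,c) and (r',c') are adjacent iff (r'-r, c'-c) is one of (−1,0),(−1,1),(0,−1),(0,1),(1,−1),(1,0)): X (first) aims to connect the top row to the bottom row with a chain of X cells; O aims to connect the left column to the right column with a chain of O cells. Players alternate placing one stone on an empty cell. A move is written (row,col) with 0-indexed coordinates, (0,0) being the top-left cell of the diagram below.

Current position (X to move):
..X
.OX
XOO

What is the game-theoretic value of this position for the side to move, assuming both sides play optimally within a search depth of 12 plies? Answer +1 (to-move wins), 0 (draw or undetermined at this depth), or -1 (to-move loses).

value(..X/.OX/XOO, X) = +1

ply 1, X at ..X/.OX/XOO | (0,0)=-1→X.X/.OX/XOO; (0,1)=-1→.XX/.OX/XOO; (1,0)=+1→..X/XOX/XOO*
ply 2, O at ..X/XOX/XOO | (0,0)=-1→O.X/XOX/XOO*; (0,1)=-1→.OX/XOX/XOO
ply 3, X at O.X/XOX/XOO | (0,1)=+1→OXX/XOX/XOO*
ply 4: OXX/XOX/XOO is terminal -1 (O); from ..X/.OX/XOO depth 12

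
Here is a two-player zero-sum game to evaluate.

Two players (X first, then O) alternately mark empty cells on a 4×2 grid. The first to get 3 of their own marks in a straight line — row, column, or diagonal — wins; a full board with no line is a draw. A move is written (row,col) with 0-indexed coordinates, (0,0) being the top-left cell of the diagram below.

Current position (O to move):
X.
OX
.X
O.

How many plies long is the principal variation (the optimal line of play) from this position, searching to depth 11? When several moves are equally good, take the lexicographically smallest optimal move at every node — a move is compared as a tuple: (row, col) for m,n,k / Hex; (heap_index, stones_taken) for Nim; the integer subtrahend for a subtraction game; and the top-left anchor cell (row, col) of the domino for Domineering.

PV length from [X./OX/.X/O.]: 1 ply

p1 O@[X./OX/.X/O.]: (0,1)[XO/OX/.X/O.]-1 (2,0)[X./OX/OX/O.]+1* (3,1)[X./OX/.X/OO]-1
p2 X@[X./OX/OX/O.] terminal -1; root [X./OX/.X/O.] d11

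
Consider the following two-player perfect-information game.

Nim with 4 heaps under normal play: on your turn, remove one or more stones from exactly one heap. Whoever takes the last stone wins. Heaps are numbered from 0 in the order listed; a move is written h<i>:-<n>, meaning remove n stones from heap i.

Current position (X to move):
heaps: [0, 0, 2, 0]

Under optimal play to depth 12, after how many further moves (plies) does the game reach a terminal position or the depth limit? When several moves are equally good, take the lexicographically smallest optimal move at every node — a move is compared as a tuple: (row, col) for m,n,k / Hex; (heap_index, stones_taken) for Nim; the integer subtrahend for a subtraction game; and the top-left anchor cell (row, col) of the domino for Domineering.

[(0,0,2,0)] X move#1: h2:-1:-1/(0,0,1,0), h2:-2:+1/(0,0,0,0)*
[(0,0,0,0)] end (terminal -1, O#2); searched (0,0,2,0) to 12

PV length from [(0,0,2,0)]: 1 ply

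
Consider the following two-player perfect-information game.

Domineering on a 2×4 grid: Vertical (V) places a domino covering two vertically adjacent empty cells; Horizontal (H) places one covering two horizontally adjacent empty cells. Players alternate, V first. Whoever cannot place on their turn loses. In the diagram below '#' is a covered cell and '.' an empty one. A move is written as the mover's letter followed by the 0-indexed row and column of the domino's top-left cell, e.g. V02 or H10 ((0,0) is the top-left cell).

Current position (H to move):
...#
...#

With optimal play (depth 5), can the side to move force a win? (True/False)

H winning at [...#/...#]: True

ply 1, H at ...#/...# | H00=+1→##.#/...#*; H01=+1→.###/...#; H10=+1→...#/##.#; H11=+1→...#/.###
ply 2, V at ##.#/...# | V02=-1→####/..##*
ply 3, H at ####/..## | H10=+1→####/####*
ply 4: ####/#### is terminal -1 (V); from ...#/...# depth 5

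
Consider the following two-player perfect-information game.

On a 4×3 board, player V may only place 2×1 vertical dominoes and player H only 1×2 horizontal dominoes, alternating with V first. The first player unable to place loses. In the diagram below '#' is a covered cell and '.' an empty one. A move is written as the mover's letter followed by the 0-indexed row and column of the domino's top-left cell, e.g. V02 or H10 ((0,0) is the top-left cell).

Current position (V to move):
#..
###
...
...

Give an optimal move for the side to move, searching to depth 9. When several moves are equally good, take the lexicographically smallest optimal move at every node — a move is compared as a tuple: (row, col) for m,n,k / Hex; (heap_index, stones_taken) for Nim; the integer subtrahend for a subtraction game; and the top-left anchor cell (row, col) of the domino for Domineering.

V's best at [#../###/.../...]: V21

[#../###/.../...] V move#1: V20:-1/#../###/#../#.., V21:+1/#../###/.#./.#.*, V22:-1/#../###/..#/..#
[#../###/.#./.#.] H move#2: H01:-1/###/###/.#./.#.*
[###/###/.#./.#.] V move#3: V20:+1/###/###/##./##.*, V22:+1/###/###/.##/.##
[###/###/##./##.] end (terminal -1, H#4); searched #../###/.../... to 9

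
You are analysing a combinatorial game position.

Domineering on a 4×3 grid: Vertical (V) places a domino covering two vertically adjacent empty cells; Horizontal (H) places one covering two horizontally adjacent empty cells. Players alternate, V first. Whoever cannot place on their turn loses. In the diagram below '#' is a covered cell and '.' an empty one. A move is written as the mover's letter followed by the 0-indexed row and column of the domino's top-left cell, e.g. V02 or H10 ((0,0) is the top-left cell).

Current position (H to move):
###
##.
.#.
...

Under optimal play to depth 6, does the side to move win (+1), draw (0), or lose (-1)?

value(###/##./.#./..., H) = -1

[###/##./.#./...] H move#1: H30:-1/###/##./.#./##.*, H31:-1/###/##./.#./.##
[###/##./.#./##.] V move#2: V12:+1/###/###/.##/##.*, V22:+1/###/##./.##/###
[###/###/.##/##.] end (terminal -1, H#3); searched ###/##./.#./... to 6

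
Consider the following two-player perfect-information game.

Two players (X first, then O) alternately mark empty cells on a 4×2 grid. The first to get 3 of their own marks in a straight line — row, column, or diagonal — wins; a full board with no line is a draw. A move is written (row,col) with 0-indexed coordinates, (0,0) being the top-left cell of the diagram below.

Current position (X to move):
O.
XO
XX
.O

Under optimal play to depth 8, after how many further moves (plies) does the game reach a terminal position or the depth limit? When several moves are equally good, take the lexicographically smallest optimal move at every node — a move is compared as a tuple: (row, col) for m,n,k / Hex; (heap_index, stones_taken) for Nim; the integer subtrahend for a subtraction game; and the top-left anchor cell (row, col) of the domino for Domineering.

PV length from [O./XO/XX/.O]: 1 ply

ply 1, X at O./XO/XX/.O | (0,1)=+0→OX/XO/XX/.O; (3,0)=+1→O./XO/XX/XO*
ply 2: O./XO/XX/XO is terminal -1 (O); from O./XO/XX/.O depth 8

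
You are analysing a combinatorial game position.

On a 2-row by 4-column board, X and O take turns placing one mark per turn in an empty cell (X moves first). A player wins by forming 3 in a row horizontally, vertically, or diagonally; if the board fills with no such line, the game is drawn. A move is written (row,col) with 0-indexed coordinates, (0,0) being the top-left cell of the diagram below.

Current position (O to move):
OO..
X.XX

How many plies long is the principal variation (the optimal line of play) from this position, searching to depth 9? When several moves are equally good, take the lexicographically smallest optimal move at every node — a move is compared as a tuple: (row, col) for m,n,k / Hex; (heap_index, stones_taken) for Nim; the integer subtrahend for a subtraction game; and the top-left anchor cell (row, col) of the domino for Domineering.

p1 O@[OO../X.XX]: (0,2)[OOO./X.XX]+1* (0,3)[OO.O/X.XX]-1 (1,1)[OO../XOXX]+0
p2 X@[OOO./X.XX] terminal -1; root [OO../X.XX] d9

PV length from [OO../X.XX]: 1 ply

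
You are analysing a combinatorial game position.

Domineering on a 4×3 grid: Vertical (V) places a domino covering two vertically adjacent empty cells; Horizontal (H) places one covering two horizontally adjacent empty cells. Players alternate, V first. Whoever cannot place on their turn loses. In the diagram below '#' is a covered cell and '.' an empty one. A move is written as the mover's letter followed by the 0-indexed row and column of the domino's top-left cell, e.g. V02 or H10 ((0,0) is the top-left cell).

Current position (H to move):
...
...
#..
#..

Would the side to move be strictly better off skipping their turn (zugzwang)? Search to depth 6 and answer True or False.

[.../.../#../#..] H move#1: H00:-1/##./.../#../#..*, H01:-1/.##/.../#../#.., H10:-1/.../##./#../#.., H11:-1/.../.##/#../#.., H21:-1/.../.../###/#.., H31:-1/.../.../#../###
[##./.../#../#..] V move#2: V02:-1/###/..#/#../#.., V11:+1/##./.#./##./#..*, V12:+1/##./..#/#.#/#.., V21:+1/##./.../##./##., V22:+1/##./.../#.#/#.#
[##./.#./##./#..] H move#3: H31:-1/##./.#./##./###*
[##./.#./##./###] V move#4: V02:+1/###/.##/##./###*, V12:+1/##./.##/###/###
[###/.##/##./###] end (terminal -1, H#5); searched .../.../#../#.. to 6
if H skipped the turn, V would face:
~ [.../.../#../#..] V move#1: V00:+1/#../#../#../#..*, V01:+1/.#./.#./#../#.., V02:+1/..#/..#/#../#.., V11:+1/.../.#./##./#.., V12:-1/.../..#/#.#/#.., V21:+1/.../.../##./##., V22:+1/.../.../#.#/#.#
~ [#../#../#../#..] H move#2: H01:-1/###/#../#../#..*, H11:-1/#../###/#../#.., H21:-1/#../#../###/#.., H31:-1/#../#../#../###
~ [###/#../#../#..] V move#3: V11:+1/###/##./##./#..*, V12:+1/###/#.#/#.#/#.., V21:+1/###/#../##./##., V22:+1/###/#../#.#/#.#
~ [###/##./##./#..] H move#4: H31:-1/###/##./##./###*
~ [###/##./##./###] V move#5: V12:+1/###/###/###/###*
~ [###/###/###/###] end (terminal -1, H#6); searched .../.../#../#.. to 6
compare (H): move=-1 vs pass=-1

zugzwang(.../.../#../#.., H) = False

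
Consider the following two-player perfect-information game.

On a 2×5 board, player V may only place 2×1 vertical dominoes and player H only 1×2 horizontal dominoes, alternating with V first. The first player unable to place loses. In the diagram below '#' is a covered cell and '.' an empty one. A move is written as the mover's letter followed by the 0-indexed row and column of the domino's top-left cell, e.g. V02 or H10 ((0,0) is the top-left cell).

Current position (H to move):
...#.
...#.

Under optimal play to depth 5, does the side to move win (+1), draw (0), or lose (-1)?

value(...#./...#., H) = -1

ply 1, H at ...#./...#. | H00=-1→##.#./...#.*; H01=-1→.###./...#.; H10=-1→...#./##.#.; H11=-1→...#./.###.
ply 2, V at ##.#./...#. | V02=+1→####./..##.*; V04=-1→##.##/...##
ply 3, H at ####./..##. | H10=-1→####./####.*
ply 4, V at ####./####. | V04=+1→#####/#####*
ply 5: #####/##### is terminal -1 (H); from ...#./...#. depth 5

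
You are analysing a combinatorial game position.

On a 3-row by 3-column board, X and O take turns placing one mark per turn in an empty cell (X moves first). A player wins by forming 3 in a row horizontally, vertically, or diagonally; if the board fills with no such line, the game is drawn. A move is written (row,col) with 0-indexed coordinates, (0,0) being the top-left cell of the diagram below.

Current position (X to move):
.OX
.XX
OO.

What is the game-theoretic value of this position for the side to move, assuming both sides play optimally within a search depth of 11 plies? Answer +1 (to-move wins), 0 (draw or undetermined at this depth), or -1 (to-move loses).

p1 X@[.OX/.XX/OO.]: (0,0)[XOX/.XX/OO.]-1 (1,0)[.OX/XXX/OO.]+1* (2,2)[.OX/.XX/OOX]+1
p2 O@[.OX/XXX/OO.] terminal -1; root [.OX/.XX/OO.] d11

value(.OX/.XX/OO., X) = +1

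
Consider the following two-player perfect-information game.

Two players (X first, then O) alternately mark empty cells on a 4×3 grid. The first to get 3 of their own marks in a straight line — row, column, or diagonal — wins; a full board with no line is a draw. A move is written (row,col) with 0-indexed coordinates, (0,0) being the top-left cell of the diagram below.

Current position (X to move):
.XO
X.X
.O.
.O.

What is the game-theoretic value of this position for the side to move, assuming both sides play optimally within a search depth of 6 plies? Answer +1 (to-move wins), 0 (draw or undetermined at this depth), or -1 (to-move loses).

[.XO/X.X/.O./.O.] X move#1: (0,0):-1/XXO/X.X/.O./.O., (1,1):+1/.XO/XXX/.O./.O.*, (2,0):-1/.XO/X.X/XO./.O., (2,2):-1/.XO/X.X/.OX/.O., (3,0):-1/.XO/X.X/.O./XO., (3,2):-1/.XO/X.X/.O./.OX
[.XO/XXX/.O./.O.] end (terminal -1, O#2); searched .XO/X.X/.O./.O. to 6

value(.XO/X.X/.O./.O., X) = +1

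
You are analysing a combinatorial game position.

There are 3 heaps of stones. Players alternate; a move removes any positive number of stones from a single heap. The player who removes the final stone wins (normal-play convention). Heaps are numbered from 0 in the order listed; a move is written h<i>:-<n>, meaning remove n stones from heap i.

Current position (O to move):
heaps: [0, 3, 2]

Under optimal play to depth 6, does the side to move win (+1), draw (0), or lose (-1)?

value((0,3,2), O) = +1

[(0,3,2)] O move#1: h1:-1:+1/(0,2,2)*, h1:-2:-1/(0,1,2), h1:-3:-1/(0,0,2), h2:-1:-1/(0,3,1), h2:-2:-1/(0,3,0)
[(0,2,2)] X move#2: h1:-1:-1/(0,1,2)*, h1:-2:-1/(0,0,2), h2:-1:-1/(0,2,1), h2:-2:-1/(0,2,0)
[(0,1,2)] O move#3: h1:-1:-1/(0,0,2), h2:-1:+1/(0,1,1)*, h2:-2:-1/(0,1,0)
[(0,1,1)] X move#4: h1:-1:-1/(0,0,1)*, h2:-1:-1/(0,1,0)
[(0,0,1)] O move#5: h2:-1:+1/(0,0,0)*
[(0,0,0)] end (terminal -1, X#6); searched (0,3,2) to 6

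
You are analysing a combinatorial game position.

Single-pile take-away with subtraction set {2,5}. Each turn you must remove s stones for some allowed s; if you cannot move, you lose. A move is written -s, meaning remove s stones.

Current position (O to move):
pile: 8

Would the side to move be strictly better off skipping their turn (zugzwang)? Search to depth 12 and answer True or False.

[8] O move#1: -2:-1/6*, -5:-1/3
[6] X move#2: -2:+1/4*, -5:+1/1
[4] O move#3: -2:-1/2*
[2] X move#4: -2:+1/0*
[0] end (terminal -1, O#5); searched 8 to 12
suppose O passes — search the same position with X to move:
pass> [8] X move#1: -2:-1/6*, -5:-1/3
pass> [6] O move#2: -2:+1/4*, -5:+1/1
pass> [4] X move#3: -2:-1/2*
pass> [2] O move#4: -2:+1/0*
pass> [0] end (terminal -1, X#5); searched 8 to 12
for O: play -1, pass +1

zugzwang(8, O) = True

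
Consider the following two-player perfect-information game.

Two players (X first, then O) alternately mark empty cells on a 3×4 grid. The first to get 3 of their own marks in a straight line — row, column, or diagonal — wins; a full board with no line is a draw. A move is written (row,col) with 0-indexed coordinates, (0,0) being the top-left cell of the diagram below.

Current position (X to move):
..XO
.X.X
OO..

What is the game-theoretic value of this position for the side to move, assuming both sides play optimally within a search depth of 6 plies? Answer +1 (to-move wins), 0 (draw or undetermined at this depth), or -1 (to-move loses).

[..XO/.X.X/OO..] X move#1: (0,0):-1/X.XO/.X.X/OO.., (0,1):-1/.XXO/.X.X/OO.., (1,0):-1/..XO/XX.X/OO.., (1,2):+1/..XO/.XXX/OO..*, (2,2):-1/..XO/.X.X/OOX., (2,3):-1/..XO/.X.X/OO.X
[..XO/.XXX/OO..] end (terminal -1, O#2); searched ..XO/.X.X/OO.. to 6

value(..XO/.X.X/OO.., X) = +1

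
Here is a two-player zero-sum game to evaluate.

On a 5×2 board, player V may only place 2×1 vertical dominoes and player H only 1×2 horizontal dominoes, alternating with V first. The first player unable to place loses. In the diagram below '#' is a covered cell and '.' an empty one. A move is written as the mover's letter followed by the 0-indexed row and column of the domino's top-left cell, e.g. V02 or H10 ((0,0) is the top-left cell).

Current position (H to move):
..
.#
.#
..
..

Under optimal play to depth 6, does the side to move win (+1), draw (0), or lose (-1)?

ply 1, H at ../.#/.#/../.. | H00=-1→##/.#/.#/../..; H30=+1→../.#/.#/##/..*; H40=+1→../.#/.#/../##
ply 2, V at ../.#/.#/##/.. | V00=-1→#./##/.#/##/..*; V10=-1→../##/##/##/..
ply 3, H at #./##/.#/##/.. | H40=+1→#./##/.#/##/##*
ply 4: #./##/.#/##/## is terminal -1 (V); from ../.#/.#/../.. depth 6

value(../.#/.#/../.., H) = +1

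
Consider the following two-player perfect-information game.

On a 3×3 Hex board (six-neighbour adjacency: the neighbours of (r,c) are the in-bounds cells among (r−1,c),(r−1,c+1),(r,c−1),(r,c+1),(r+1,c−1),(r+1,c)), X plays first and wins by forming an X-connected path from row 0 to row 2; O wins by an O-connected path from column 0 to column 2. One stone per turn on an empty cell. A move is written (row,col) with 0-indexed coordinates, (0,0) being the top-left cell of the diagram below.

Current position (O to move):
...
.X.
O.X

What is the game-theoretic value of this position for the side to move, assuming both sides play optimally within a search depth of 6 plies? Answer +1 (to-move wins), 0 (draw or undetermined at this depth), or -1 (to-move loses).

value(.../.X./O.X, O) = -1

p1 O@[.../.X./O.X]: (0,0)[O../.X./O.X]-1* (0,1)[.O./.X./O.X]-1 (0,2)[..O/.X./O.X]-1 (1,0)[.../OX./O.X]-1 (1,2)[.../.XO/O.X]-1 (2,1)[.../.X./OOX]-1
p2 X@[O../.X./O.X]: (0,1)[OX./.X./O.X]+1* (0,2)[O.X/.X./O.X]+1 (1,0)[O../XX./O.X]+1 (1,2)[O../.XX/O.X]+1 (2,1)[O../.X./OXX]+1
p3 O@[OX./.X./O.X]: (0,2)[OXO/.X./O.X]-1* (1,0)[OX./OX./O.X]-1 (1,2)[OX./.XO/O.X]-1 (2,1)[OX./.X./OOX]-1
p4 X@[OXO/.X./O.X]: (1,0)[OXO/XX./O.X]+1* (1,2)[OXO/.XX/O.X]+1 (2,1)[OXO/.X./OXX]+1
p5 O@[OXO/XX./O.X]: (1,2)[OXO/XXO/O.X]-1* (2,1)[OXO/XX./OOX]-1
p6 X@[OXO/XXO/O.X]: (2,1)[OXO/XXO/OXX]+1*
p7 O@[OXO/XXO/OXX] terminal -1; root [.../.X./O.X] d6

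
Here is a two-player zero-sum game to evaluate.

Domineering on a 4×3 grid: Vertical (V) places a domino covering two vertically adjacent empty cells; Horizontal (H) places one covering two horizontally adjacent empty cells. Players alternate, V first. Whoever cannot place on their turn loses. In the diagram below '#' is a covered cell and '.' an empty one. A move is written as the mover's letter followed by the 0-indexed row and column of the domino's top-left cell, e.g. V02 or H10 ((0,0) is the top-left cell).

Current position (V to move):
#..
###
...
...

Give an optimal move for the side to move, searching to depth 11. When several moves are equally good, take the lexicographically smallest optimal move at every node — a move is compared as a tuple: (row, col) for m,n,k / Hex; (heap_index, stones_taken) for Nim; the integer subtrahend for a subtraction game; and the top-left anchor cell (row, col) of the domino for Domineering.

V's best at [#../###/.../...]: V21

ply 1, V at #../###/.../... | V20=-1→#../###/#../#..; V21=+1→#../###/.#./.#.*; V22=-1→#../###/..#/..#
ply 2, H at #../###/.#./.#. | H01=-1→###/###/.#./.#.*
ply 3, V at ###/###/.#./.#. | V20=+1→###/###/##./##.*; V22=+1→###/###/.##/.##
ply 4: ###/###/##./##. is terminal -1 (H); from #../###/.../... depth 11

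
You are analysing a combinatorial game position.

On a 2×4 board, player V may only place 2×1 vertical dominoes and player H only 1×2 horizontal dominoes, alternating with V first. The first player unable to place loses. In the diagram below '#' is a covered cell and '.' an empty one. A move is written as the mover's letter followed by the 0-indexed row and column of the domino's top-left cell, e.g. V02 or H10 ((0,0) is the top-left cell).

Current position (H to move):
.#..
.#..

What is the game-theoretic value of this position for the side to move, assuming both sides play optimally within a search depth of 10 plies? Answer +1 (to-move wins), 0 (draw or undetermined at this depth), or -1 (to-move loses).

ply 1, H at .#../.#.. | H02=+1→.###/.#..*; H12=+1→.#../.###
ply 2, V at .###/.#.. | V00=-1→####/##..*
ply 3, H at ####/##.. | H12=+1→####/####*
ply 4: ####/#### is terminal -1 (V); from .#../.#.. depth 10

value(.#../.#.., H) = +1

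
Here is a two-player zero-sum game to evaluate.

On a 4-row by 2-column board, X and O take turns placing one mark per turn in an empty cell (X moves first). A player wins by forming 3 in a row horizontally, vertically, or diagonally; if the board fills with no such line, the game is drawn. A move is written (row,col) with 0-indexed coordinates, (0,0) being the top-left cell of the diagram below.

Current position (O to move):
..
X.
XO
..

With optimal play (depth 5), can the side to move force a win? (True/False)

O winning at [../X./XO/..]: False

p1 O@[../X./XO/..]: (0,0)[O./X./XO/..]-1* (0,1)[.O/X./XO/..]-1 (1,1)[../XO/XO/..]-1 (3,0)[../X./XO/O.]-1 (3,1)[../X./XO/.O]-1
p2 X@[O./X./XO/..]: (0,1)[OX/X./XO/..]+0 (1,1)[O./XX/XO/..]+0 (3,0)[O./X./XO/X.]+1* (3,1)[O./X./XO/.X]+0
p3 O@[O./X./XO/X.] terminal -1; root [../X./XO/..] d5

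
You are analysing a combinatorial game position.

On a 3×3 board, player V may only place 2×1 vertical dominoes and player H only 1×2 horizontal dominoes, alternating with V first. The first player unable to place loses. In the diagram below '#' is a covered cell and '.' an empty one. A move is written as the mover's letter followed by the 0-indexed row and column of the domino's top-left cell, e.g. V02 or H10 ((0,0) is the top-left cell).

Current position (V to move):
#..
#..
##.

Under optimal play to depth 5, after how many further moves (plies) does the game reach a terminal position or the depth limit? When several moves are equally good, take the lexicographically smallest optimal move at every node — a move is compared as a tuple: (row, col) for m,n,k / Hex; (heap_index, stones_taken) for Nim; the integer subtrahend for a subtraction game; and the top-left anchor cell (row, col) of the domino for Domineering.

p1 V@[#../#../##.]: V01[##./##./##.]+1* V02[#.#/#.#/##.]+1 V12[#../#.#/###]-1
p2 H@[##./##./##.] terminal -1; root [#../#../##.] d5

PV length from [#../#../##.]: 1 ply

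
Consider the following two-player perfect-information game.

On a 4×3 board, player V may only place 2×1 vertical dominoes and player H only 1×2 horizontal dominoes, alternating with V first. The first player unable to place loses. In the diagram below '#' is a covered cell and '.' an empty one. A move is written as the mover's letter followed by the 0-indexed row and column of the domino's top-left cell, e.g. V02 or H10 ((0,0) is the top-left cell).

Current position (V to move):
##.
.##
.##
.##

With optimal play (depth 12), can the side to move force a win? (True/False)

[##./.##/.##/.##] V move#1: V10:+1/##./###/###/.##*, V20:+1/##./.##/###/###
[##./###/###/.##] end (terminal -1, H#2); searched ##./.##/.##/.## to 12

V winning at [##./.##/.##/.##]: True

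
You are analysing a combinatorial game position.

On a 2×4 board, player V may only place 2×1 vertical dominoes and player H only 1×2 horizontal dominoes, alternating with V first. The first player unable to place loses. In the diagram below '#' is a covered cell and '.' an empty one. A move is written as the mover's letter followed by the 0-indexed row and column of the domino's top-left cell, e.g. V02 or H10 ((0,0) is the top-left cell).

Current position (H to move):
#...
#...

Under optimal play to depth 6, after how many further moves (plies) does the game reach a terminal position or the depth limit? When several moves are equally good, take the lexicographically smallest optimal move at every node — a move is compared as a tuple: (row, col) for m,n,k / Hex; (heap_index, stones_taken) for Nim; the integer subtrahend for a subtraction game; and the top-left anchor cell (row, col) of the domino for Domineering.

PV length from [#.../#...]: 3 plies

[#.../#...] H move#1: H01:+1/###./#...*, H02:+1/#.##/#..., H11:+1/#.../###., H12:+1/#.../#.##
[###./#...] V move#2: V03:-1/####/#..#*
[####/#..#] H move#3: H11:+1/####/####*
[####/####] end (terminal -1, V#4); searched #.../#... to 6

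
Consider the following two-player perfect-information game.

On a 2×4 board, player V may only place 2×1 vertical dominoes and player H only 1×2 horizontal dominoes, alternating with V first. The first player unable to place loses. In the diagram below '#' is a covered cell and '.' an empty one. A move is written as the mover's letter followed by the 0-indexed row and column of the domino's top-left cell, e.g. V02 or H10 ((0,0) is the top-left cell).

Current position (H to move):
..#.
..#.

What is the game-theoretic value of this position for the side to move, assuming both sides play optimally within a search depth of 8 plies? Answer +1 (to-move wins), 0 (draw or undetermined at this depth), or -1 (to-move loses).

value(..#./..#., H) = +1

ply 1, H at ..#./..#. | H00=+1→###./..#.*; H10=+1→..#./###.
ply 2, V at ###./..#. | V03=-1→####/..##*
ply 3, H at ####/..## | H10=+1→####/####*
ply 4: ####/#### is terminal -1 (V); from ..#./..#. depth 8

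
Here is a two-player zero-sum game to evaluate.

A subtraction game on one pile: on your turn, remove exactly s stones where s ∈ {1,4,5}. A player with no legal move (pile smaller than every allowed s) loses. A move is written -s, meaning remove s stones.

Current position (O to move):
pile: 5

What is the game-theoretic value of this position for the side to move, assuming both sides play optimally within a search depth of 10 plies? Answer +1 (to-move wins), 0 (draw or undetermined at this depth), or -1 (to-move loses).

value(5, O) = +1

p1 O@[5]: -1[4]-1 -4[1]-1 -5[0]+1*
p2 X@[0] terminal -1; root [5] d10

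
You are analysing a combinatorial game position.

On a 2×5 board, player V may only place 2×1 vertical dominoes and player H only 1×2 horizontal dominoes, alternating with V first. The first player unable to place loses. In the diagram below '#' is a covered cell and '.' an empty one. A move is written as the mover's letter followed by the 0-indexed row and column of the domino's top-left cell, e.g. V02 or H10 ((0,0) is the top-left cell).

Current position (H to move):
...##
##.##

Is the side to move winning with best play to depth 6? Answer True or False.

H winning at [...##/##.##]: True

p1 H@[...##/##.##]: H00[##.##/##.##]-1 H01[.####/##.##]+1*
p2 V@[.####/##.##] terminal -1; root [...##/##.##] d6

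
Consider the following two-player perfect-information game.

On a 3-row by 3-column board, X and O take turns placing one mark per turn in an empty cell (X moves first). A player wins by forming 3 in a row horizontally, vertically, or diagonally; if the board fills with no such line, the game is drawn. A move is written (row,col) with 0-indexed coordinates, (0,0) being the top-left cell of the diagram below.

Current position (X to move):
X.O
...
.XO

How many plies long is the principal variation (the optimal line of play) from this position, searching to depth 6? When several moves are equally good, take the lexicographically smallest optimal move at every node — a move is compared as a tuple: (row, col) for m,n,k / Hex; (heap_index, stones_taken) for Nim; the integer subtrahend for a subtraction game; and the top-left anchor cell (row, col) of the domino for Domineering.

p1 X@[X.O/.../.XO]: (0,1)[XXO/.../.XO]-1 (1,0)[X.O/X../.XO]-1 (1,1)[X.O/.X./.XO]-1 (1,2)[X.O/..X/.XO]+0* (2,0)[X.O/.../XXO]-1
p2 O@[X.O/..X/.XO]: (0,1)[XOO/..X/.XO]-1 (1,0)[X.O/O.X/.XO]+0* (1,1)[X.O/.OX/.XO]+0 (2,0)[X.O/..X/OXO]-1
p3 X@[X.O/O.X/.XO]: (0,1)[XXO/O.X/.XO]+0* (1,1)[X.O/OXX/.XO]+0 (2,0)[X.O/O.X/XXO]+0
p4 O@[XXO/O.X/.XO]: (1,1)[XXO/OOX/.XO]+0* (2,0)[XXO/O.X/OXO]-1
p5 X@[XXO/OOX/.XO]: (2,0)[XXO/OOX/XXO]+0*
p6 O@[XXO/OOX/XXO] terminal +0; root [X.O/.../.XO] d6

PV length from [X.O/.../.XO]: 5 plies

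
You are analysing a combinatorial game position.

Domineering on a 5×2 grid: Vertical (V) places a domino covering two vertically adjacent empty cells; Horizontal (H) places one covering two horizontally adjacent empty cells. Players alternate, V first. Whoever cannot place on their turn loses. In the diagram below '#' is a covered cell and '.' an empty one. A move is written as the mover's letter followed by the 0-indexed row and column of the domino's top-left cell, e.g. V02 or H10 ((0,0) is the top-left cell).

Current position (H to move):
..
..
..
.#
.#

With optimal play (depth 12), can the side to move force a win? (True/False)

[../../../.#/.#] H move#1: H00:-1/##/../../.#/.#, H10:+1/../##/../.#/.#*, H20:-1/../../##/.#/.#
[../##/../.#/.#] V move#2: V20:-1/../##/#./##/.#*, V30:-1/../##/../##/##
[../##/#./##/.#] H move#3: H00:+1/##/##/#./##/.#*
[##/##/#./##/.#] end (terminal -1, V#4); searched ../../../.#/.# to 12

H winning at [../../../.#/.#]: True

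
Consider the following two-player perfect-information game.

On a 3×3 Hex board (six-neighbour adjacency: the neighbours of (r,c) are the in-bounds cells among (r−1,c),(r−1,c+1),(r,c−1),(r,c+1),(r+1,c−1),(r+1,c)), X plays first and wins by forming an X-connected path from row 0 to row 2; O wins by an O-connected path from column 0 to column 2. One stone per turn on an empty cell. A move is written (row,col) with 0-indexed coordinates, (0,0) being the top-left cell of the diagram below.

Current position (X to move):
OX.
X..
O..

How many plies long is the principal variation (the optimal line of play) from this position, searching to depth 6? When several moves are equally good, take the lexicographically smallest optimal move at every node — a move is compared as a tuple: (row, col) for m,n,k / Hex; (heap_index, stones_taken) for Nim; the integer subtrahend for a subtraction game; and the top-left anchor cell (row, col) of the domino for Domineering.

PV length from [OX./X../O..]: 5 plies

[OX./X../O..] X move#1: (0,2):-1/OXX/X../O.., (1,1):-1/OX./XX./O.., (1,2):+1/OX./X.X/O..*, (2,1):-1/OX./X../OX., (2,2):-1/OX./X../O.X
[OX./X.X/O..] O move#2: (0,2):-1/OXO/X.X/O..*, (1,1):-1/OX./XOX/O.., (2,1):-1/OX./X.X/OO., (2,2):-1/OX./X.X/O.O
[OXO/X.X/O..] X move#3: (1,1):+1/OXO/XXX/O..*, (2,1):-1/OXO/X.X/OX., (2,2):-1/OXO/X.X/O.X
[OXO/XXX/O..] O move#4: (2,1):-1/OXO/XXX/OO.*, (2,2):-1/OXO/XXX/O.O
[OXO/XXX/OO.] X move#5: (2,2):+1/OXO/XXX/OOX*
[OXO/XXX/OOX] end (terminal -1, O#6); searched OX./X../O.. to 6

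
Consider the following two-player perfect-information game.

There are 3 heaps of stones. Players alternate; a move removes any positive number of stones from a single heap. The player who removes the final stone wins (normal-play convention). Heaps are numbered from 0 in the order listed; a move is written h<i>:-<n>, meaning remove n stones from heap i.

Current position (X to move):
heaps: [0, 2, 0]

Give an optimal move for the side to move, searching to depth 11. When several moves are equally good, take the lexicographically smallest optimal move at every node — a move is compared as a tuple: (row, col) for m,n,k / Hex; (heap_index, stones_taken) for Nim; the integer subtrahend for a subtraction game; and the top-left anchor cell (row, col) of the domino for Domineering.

X's best at [(0,2,0)]: h1:-2

[(0,2,0)] X move#1: h1:-1:-1/(0,1,0), h1:-2:+1/(0,0,0)*
[(0,0,0)] end (terminal -1, O#2); searched (0,2,0) to 11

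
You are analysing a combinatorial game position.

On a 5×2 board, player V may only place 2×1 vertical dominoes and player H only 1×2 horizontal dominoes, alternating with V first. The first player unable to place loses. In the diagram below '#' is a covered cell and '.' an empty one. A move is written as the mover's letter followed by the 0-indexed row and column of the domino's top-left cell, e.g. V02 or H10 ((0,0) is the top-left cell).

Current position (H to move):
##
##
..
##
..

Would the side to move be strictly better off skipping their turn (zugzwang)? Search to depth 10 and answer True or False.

p1 H@[##/##/../##/..]: H20[##/##/##/##/..]+1* H40[##/##/../##/##]+1
p2 V@[##/##/##/##/..] terminal -1; root [##/##/../##/..] d10
suppose H passes — search the same position with V to move:
pass> p1 V@[##/##/../##/..] terminal -1; root [##/##/../##/..] d10
for H: play +1, pass +1

zugzwang(##/##/../##/.., H) = False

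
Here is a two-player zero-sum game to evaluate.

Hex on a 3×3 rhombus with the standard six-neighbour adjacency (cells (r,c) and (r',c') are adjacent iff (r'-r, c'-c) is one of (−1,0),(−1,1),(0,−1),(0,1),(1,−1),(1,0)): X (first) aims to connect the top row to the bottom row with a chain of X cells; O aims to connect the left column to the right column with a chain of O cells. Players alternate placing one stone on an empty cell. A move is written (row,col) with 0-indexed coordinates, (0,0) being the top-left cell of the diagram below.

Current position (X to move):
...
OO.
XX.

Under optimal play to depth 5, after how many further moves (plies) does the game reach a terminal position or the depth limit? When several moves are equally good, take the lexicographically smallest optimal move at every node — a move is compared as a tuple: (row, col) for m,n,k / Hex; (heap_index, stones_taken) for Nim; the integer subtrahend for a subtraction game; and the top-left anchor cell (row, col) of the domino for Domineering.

PV length from [.../OO./XX.]: 4 plies

[.../OO./XX.] X move#1: (0,0):-1/X../OO./XX.*, (0,1):-1/.X./OO./XX., (0,2):-1/..X/OO./XX., (1,2):-1/.../OOX/XX., (2,2):-1/.../OO./XXX
[X../OO./XX.] O move#2: (0,1):+1/XO./OO./XX.*, (0,2):+1/X.O/OO./XX., (1,2):+1/X../OOO/XX., (2,2):+1/X../OO./XXO
[XO./OO./XX.] X move#3: (0,2):-1/XOX/OO./XX.*, (1,2):-1/XO./OOX/XX., (2,2):-1/XO./OO./XXX
[XOX/OO./XX.] O move#4: (1,2):+1/XOX/OOO/XX.*, (2,2):-1/XOX/OO./XXO
[XOX/OOO/XX.] end (terminal -1, X#5); searched .../OO./XX. to 5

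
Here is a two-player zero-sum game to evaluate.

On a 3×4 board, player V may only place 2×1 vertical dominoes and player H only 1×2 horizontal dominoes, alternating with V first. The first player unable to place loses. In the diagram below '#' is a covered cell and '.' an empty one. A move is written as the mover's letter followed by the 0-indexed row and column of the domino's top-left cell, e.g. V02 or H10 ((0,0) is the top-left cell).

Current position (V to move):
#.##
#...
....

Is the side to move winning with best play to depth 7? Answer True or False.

V winning at [#.##/#.../....]: True

p1 V@[#.##/#.../....]: V01[####/##../....]-1 V11[#.##/##../.#..]-1 V12[#.##/#.#./..#.]+1* V13[#.##/#..#/...#]-1
p2 H@[#.##/#.#./..#.]: H20[#.##/#.#./###.]-1*
p3 V@[#.##/#.#./###.]: V01[####/###./###.]+1* V13[#.##/#.##/####]+1
p4 H@[####/###./###.] terminal -1; root [#.##/#.../....] d7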